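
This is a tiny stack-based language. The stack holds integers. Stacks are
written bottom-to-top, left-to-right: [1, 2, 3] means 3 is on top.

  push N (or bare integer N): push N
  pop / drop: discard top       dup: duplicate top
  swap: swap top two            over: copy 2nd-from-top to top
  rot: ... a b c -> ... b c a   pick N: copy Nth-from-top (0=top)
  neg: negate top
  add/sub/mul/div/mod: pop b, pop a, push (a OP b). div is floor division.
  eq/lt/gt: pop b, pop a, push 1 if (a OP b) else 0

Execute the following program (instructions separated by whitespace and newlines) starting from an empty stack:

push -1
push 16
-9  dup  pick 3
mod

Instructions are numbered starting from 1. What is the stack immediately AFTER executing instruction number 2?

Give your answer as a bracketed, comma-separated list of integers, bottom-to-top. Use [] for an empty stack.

Step 1 ('push -1'): [-1]
Step 2 ('push 16'): [-1, 16]

Answer: [-1, 16]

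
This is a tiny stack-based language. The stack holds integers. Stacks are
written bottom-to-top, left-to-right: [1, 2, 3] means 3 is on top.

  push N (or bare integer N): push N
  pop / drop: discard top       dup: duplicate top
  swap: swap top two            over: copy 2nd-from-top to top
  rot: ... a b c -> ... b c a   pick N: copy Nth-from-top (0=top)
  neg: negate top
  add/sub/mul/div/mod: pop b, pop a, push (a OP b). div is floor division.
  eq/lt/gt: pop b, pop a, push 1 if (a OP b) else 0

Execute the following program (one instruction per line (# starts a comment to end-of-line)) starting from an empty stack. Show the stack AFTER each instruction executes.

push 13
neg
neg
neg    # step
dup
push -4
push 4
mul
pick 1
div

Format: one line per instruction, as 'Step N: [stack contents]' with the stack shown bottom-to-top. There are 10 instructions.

Step 1: [13]
Step 2: [-13]
Step 3: [13]
Step 4: [-13]
Step 5: [-13, -13]
Step 6: [-13, -13, -4]
Step 7: [-13, -13, -4, 4]
Step 8: [-13, -13, -16]
Step 9: [-13, -13, -16, -13]
Step 10: [-13, -13, 1]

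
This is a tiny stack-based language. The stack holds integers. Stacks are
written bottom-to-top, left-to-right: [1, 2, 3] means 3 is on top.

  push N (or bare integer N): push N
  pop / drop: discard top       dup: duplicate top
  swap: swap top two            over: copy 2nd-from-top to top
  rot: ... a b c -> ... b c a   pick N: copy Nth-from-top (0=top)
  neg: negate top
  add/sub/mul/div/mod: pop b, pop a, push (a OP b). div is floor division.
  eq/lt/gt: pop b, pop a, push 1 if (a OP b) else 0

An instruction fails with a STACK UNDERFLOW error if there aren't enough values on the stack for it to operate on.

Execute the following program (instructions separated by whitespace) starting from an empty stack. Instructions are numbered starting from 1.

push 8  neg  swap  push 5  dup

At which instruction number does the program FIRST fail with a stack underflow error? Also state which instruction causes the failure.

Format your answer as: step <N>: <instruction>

Step 1 ('push 8'): stack = [8], depth = 1
Step 2 ('neg'): stack = [-8], depth = 1
Step 3 ('swap'): needs 2 value(s) but depth is 1 — STACK UNDERFLOW

Answer: step 3: swap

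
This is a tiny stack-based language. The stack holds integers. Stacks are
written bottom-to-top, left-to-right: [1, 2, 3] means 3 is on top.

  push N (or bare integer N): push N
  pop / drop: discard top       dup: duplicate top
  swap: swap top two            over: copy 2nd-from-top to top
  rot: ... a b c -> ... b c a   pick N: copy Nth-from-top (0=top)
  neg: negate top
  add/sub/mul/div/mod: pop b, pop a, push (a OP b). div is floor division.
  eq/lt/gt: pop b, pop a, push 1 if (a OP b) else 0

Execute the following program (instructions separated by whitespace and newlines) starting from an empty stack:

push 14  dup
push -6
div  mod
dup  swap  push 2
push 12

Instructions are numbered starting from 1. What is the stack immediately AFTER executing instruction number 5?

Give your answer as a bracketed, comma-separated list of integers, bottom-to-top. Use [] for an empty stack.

Answer: [-1]

Derivation:
Step 1 ('push 14'): [14]
Step 2 ('dup'): [14, 14]
Step 3 ('push -6'): [14, 14, -6]
Step 4 ('div'): [14, -3]
Step 5 ('mod'): [-1]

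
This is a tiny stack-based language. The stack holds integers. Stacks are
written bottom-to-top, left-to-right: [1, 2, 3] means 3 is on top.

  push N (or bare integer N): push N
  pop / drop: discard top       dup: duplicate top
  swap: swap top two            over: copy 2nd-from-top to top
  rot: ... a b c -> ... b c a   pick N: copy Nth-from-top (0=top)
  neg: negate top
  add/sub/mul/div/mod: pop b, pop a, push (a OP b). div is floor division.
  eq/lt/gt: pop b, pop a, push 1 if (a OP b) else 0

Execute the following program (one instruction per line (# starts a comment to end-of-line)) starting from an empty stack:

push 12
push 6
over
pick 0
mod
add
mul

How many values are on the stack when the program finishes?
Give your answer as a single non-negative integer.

After 'push 12': stack = [12] (depth 1)
After 'push 6': stack = [12, 6] (depth 2)
After 'over': stack = [12, 6, 12] (depth 3)
After 'pick 0': stack = [12, 6, 12, 12] (depth 4)
After 'mod': stack = [12, 6, 0] (depth 3)
After 'add': stack = [12, 6] (depth 2)
After 'mul': stack = [72] (depth 1)

Answer: 1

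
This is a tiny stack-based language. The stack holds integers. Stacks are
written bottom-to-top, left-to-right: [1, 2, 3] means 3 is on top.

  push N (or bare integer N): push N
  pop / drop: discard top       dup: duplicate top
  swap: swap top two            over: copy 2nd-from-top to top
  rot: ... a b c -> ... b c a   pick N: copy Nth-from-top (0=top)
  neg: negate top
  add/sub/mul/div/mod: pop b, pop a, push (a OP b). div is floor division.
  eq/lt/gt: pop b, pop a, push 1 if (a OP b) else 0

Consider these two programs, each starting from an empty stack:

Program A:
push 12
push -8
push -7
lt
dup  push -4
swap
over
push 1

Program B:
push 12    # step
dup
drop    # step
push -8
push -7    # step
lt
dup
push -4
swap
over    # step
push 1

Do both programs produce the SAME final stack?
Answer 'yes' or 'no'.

Program A trace:
  After 'push 12': [12]
  After 'push -8': [12, -8]
  After 'push -7': [12, -8, -7]
  After 'lt': [12, 1]
  After 'dup': [12, 1, 1]
  After 'push -4': [12, 1, 1, -4]
  After 'swap': [12, 1, -4, 1]
  After 'over': [12, 1, -4, 1, -4]
  After 'push 1': [12, 1, -4, 1, -4, 1]
Program A final stack: [12, 1, -4, 1, -4, 1]

Program B trace:
  After 'push 12': [12]
  After 'dup': [12, 12]
  After 'drop': [12]
  After 'push -8': [12, -8]
  After 'push -7': [12, -8, -7]
  After 'lt': [12, 1]
  After 'dup': [12, 1, 1]
  After 'push -4': [12, 1, 1, -4]
  After 'swap': [12, 1, -4, 1]
  After 'over': [12, 1, -4, 1, -4]
  After 'push 1': [12, 1, -4, 1, -4, 1]
Program B final stack: [12, 1, -4, 1, -4, 1]
Same: yes

Answer: yes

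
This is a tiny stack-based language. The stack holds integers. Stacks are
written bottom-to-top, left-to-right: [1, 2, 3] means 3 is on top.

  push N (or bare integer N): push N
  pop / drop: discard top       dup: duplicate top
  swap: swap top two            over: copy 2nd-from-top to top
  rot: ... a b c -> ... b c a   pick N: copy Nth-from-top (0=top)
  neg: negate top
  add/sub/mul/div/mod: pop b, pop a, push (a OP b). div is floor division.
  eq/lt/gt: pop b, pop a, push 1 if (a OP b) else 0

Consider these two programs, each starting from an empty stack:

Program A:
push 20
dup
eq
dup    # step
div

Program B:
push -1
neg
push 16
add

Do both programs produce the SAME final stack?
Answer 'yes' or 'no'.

Program A trace:
  After 'push 20': [20]
  After 'dup': [20, 20]
  After 'eq': [1]
  After 'dup': [1, 1]
  After 'div': [1]
Program A final stack: [1]

Program B trace:
  After 'push -1': [-1]
  After 'neg': [1]
  After 'push 16': [1, 16]
  After 'add': [17]
Program B final stack: [17]
Same: no

Answer: no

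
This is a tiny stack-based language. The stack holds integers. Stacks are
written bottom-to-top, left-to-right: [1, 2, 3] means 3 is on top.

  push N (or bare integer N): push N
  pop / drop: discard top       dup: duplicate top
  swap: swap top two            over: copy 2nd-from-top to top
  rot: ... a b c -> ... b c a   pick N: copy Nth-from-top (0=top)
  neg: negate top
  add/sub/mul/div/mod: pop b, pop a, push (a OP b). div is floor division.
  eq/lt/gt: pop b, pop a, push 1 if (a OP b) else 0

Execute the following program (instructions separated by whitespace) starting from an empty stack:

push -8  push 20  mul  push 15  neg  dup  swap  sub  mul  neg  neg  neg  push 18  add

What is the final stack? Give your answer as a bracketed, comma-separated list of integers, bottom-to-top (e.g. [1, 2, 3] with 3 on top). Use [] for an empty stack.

Answer: [18]

Derivation:
After 'push -8': [-8]
After 'push 20': [-8, 20]
After 'mul': [-160]
After 'push 15': [-160, 15]
After 'neg': [-160, -15]
After 'dup': [-160, -15, -15]
After 'swap': [-160, -15, -15]
After 'sub': [-160, 0]
After 'mul': [0]
After 'neg': [0]
After 'neg': [0]
After 'neg': [0]
After 'push 18': [0, 18]
After 'add': [18]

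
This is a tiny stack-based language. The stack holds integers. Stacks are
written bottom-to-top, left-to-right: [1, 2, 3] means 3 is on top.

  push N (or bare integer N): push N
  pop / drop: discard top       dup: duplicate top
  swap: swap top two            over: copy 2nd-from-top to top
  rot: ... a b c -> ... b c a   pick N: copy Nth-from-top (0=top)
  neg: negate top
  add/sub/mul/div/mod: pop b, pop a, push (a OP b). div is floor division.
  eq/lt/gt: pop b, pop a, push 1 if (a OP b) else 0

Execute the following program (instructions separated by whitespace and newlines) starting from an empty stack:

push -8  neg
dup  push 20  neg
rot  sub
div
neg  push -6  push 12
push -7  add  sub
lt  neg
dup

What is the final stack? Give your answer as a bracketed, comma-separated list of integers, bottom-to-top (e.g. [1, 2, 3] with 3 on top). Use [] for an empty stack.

Answer: [0, 0]

Derivation:
After 'push -8': [-8]
After 'neg': [8]
After 'dup': [8, 8]
After 'push 20': [8, 8, 20]
After 'neg': [8, 8, -20]
After 'rot': [8, -20, 8]
After 'sub': [8, -28]
After 'div': [-1]
After 'neg': [1]
After 'push -6': [1, -6]
After 'push 12': [1, -6, 12]
After 'push -7': [1, -6, 12, -7]
After 'add': [1, -6, 5]
After 'sub': [1, -11]
After 'lt': [0]
After 'neg': [0]
After 'dup': [0, 0]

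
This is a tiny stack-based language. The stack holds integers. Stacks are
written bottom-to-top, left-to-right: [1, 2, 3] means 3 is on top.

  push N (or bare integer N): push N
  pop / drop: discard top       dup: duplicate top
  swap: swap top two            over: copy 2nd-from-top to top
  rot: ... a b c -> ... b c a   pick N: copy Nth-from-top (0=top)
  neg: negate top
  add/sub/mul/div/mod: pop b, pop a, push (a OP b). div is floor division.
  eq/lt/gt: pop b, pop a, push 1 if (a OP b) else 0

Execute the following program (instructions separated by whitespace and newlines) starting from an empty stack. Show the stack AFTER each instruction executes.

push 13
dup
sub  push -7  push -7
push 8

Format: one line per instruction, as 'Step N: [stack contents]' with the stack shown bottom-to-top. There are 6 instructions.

Step 1: [13]
Step 2: [13, 13]
Step 3: [0]
Step 4: [0, -7]
Step 5: [0, -7, -7]
Step 6: [0, -7, -7, 8]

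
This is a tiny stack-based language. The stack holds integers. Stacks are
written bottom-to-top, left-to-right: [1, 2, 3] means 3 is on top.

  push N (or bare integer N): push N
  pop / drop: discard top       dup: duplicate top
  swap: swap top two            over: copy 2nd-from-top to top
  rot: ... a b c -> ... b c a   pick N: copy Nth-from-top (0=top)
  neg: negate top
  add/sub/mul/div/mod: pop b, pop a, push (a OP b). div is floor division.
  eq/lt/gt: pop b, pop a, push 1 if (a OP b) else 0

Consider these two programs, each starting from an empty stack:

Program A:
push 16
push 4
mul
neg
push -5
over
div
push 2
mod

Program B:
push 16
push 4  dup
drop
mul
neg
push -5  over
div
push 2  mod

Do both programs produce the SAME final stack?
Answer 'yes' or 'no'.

Program A trace:
  After 'push 16': [16]
  After 'push 4': [16, 4]
  After 'mul': [64]
  After 'neg': [-64]
  After 'push -5': [-64, -5]
  After 'over': [-64, -5, -64]
  After 'div': [-64, 0]
  After 'push 2': [-64, 0, 2]
  After 'mod': [-64, 0]
Program A final stack: [-64, 0]

Program B trace:
  After 'push 16': [16]
  After 'push 4': [16, 4]
  After 'dup': [16, 4, 4]
  After 'drop': [16, 4]
  After 'mul': [64]
  After 'neg': [-64]
  After 'push -5': [-64, -5]
  After 'over': [-64, -5, -64]
  After 'div': [-64, 0]
  After 'push 2': [-64, 0, 2]
  After 'mod': [-64, 0]
Program B final stack: [-64, 0]
Same: yes

Answer: yes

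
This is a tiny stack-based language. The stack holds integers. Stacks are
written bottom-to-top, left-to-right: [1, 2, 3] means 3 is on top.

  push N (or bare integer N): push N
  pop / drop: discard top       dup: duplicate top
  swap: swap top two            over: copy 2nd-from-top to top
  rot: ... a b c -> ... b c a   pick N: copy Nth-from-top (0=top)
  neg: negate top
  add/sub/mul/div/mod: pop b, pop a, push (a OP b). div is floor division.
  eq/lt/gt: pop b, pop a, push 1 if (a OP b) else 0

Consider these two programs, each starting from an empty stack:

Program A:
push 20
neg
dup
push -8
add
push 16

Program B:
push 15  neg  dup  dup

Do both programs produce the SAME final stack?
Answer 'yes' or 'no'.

Answer: no

Derivation:
Program A trace:
  After 'push 20': [20]
  After 'neg': [-20]
  After 'dup': [-20, -20]
  After 'push -8': [-20, -20, -8]
  After 'add': [-20, -28]
  After 'push 16': [-20, -28, 16]
Program A final stack: [-20, -28, 16]

Program B trace:
  After 'push 15': [15]
  After 'neg': [-15]
  After 'dup': [-15, -15]
  After 'dup': [-15, -15, -15]
Program B final stack: [-15, -15, -15]
Same: no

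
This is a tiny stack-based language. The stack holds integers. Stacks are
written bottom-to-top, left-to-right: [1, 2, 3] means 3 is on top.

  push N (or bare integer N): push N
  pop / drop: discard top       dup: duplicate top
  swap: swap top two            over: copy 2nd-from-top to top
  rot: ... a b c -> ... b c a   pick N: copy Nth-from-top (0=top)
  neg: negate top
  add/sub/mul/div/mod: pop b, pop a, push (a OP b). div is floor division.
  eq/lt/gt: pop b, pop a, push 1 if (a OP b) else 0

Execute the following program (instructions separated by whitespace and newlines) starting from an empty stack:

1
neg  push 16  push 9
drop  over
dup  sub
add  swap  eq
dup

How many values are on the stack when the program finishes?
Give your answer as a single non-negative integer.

Answer: 2

Derivation:
After 'push 1': stack = [1] (depth 1)
After 'neg': stack = [-1] (depth 1)
After 'push 16': stack = [-1, 16] (depth 2)
After 'push 9': stack = [-1, 16, 9] (depth 3)
After 'drop': stack = [-1, 16] (depth 2)
After 'over': stack = [-1, 16, -1] (depth 3)
After 'dup': stack = [-1, 16, -1, -1] (depth 4)
After 'sub': stack = [-1, 16, 0] (depth 3)
After 'add': stack = [-1, 16] (depth 2)
After 'swap': stack = [16, -1] (depth 2)
After 'eq': stack = [0] (depth 1)
After 'dup': stack = [0, 0] (depth 2)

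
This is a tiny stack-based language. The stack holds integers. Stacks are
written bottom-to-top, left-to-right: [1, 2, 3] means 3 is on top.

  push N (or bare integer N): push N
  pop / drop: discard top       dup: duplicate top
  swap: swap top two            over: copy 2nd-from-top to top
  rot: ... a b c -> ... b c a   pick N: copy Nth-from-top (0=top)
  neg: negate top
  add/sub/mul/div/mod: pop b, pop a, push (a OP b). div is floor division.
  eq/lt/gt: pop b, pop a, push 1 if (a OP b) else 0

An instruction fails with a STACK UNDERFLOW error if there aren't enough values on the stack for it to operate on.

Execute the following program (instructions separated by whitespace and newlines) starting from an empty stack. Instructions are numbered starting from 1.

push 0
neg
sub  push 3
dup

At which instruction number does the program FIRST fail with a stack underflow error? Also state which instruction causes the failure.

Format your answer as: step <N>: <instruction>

Step 1 ('push 0'): stack = [0], depth = 1
Step 2 ('neg'): stack = [0], depth = 1
Step 3 ('sub'): needs 2 value(s) but depth is 1 — STACK UNDERFLOW

Answer: step 3: sub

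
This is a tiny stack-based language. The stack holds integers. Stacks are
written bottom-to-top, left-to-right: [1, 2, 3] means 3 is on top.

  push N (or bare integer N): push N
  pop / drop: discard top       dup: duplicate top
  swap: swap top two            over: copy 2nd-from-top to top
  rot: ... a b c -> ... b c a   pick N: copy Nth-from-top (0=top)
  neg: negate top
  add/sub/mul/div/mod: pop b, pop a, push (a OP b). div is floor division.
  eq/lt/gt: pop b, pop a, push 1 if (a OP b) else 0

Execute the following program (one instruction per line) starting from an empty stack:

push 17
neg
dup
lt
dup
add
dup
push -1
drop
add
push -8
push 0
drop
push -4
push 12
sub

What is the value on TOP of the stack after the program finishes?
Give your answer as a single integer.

Answer: -16

Derivation:
After 'push 17': [17]
After 'neg': [-17]
After 'dup': [-17, -17]
After 'lt': [0]
After 'dup': [0, 0]
After 'add': [0]
After 'dup': [0, 0]
After 'push -1': [0, 0, -1]
After 'drop': [0, 0]
After 'add': [0]
After 'push -8': [0, -8]
After 'push 0': [0, -8, 0]
After 'drop': [0, -8]
After 'push -4': [0, -8, -4]
After 'push 12': [0, -8, -4, 12]
After 'sub': [0, -8, -16]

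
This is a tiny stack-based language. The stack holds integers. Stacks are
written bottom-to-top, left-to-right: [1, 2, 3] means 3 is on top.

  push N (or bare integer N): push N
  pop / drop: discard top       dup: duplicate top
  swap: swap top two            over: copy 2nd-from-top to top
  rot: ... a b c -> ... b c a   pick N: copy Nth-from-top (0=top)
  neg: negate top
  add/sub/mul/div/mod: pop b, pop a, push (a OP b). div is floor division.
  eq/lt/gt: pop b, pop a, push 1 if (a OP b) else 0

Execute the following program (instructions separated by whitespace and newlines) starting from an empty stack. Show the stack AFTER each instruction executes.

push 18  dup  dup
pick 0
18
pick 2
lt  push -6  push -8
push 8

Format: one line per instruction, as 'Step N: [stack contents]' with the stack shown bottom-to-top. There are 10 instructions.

Step 1: [18]
Step 2: [18, 18]
Step 3: [18, 18, 18]
Step 4: [18, 18, 18, 18]
Step 5: [18, 18, 18, 18, 18]
Step 6: [18, 18, 18, 18, 18, 18]
Step 7: [18, 18, 18, 18, 0]
Step 8: [18, 18, 18, 18, 0, -6]
Step 9: [18, 18, 18, 18, 0, -6, -8]
Step 10: [18, 18, 18, 18, 0, -6, -8, 8]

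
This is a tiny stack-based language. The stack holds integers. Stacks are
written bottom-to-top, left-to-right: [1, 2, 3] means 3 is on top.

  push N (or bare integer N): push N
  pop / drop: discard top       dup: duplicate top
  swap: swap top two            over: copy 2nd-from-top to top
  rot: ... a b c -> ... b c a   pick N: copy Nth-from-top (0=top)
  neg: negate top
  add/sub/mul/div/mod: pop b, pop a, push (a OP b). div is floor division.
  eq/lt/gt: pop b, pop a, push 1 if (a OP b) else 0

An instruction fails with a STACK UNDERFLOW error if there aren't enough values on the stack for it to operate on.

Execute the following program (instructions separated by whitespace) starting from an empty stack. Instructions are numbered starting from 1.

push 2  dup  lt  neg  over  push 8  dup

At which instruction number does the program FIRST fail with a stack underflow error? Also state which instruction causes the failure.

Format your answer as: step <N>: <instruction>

Answer: step 5: over

Derivation:
Step 1 ('push 2'): stack = [2], depth = 1
Step 2 ('dup'): stack = [2, 2], depth = 2
Step 3 ('lt'): stack = [0], depth = 1
Step 4 ('neg'): stack = [0], depth = 1
Step 5 ('over'): needs 2 value(s) but depth is 1 — STACK UNDERFLOW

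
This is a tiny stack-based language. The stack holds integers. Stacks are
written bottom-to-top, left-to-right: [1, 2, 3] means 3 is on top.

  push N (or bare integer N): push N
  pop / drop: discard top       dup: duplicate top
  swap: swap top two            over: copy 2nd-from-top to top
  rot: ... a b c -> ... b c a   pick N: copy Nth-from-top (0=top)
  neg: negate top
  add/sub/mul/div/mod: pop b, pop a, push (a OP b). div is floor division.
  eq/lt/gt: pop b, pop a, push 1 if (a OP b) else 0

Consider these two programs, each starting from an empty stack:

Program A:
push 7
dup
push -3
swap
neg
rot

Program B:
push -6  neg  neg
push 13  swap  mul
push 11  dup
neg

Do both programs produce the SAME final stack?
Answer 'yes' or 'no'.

Program A trace:
  After 'push 7': [7]
  After 'dup': [7, 7]
  After 'push -3': [7, 7, -3]
  After 'swap': [7, -3, 7]
  After 'neg': [7, -3, -7]
  After 'rot': [-3, -7, 7]
Program A final stack: [-3, -7, 7]

Program B trace:
  After 'push -6': [-6]
  After 'neg': [6]
  After 'neg': [-6]
  After 'push 13': [-6, 13]
  After 'swap': [13, -6]
  After 'mul': [-78]
  After 'push 11': [-78, 11]
  After 'dup': [-78, 11, 11]
  After 'neg': [-78, 11, -11]
Program B final stack: [-78, 11, -11]
Same: no

Answer: no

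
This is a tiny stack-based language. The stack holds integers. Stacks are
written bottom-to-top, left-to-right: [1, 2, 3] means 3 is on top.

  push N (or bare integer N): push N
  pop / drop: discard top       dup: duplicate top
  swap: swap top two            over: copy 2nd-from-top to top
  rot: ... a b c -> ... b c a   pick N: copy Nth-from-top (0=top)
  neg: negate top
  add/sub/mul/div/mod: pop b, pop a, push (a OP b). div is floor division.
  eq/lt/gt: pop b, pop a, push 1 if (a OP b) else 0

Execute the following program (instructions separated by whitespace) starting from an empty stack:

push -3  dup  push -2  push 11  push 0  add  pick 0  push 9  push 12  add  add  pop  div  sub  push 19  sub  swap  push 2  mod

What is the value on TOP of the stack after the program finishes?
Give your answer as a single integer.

Answer: 1

Derivation:
After 'push -3': [-3]
After 'dup': [-3, -3]
After 'push -2': [-3, -3, -2]
After 'push 11': [-3, -3, -2, 11]
After 'push 0': [-3, -3, -2, 11, 0]
After 'add': [-3, -3, -2, 11]
After 'pick 0': [-3, -3, -2, 11, 11]
After 'push 9': [-3, -3, -2, 11, 11, 9]
After 'push 12': [-3, -3, -2, 11, 11, 9, 12]
After 'add': [-3, -3, -2, 11, 11, 21]
After 'add': [-3, -3, -2, 11, 32]
After 'pop': [-3, -3, -2, 11]
After 'div': [-3, -3, -1]
After 'sub': [-3, -2]
After 'push 19': [-3, -2, 19]
After 'sub': [-3, -21]
After 'swap': [-21, -3]
After 'push 2': [-21, -3, 2]
After 'mod': [-21, 1]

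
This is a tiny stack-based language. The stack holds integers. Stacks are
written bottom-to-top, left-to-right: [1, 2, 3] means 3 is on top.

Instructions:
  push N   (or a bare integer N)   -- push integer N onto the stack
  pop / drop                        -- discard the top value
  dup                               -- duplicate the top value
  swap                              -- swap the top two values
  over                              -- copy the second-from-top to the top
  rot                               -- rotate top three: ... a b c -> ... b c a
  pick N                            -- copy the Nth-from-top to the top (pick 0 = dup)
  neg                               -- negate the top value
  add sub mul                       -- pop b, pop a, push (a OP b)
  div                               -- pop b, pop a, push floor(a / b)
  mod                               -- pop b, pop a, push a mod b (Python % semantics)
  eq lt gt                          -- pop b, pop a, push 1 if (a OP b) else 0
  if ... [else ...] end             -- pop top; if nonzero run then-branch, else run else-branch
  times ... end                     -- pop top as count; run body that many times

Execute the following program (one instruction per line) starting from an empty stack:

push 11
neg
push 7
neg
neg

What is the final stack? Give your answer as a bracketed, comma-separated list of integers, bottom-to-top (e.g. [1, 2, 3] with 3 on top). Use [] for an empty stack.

Answer: [-11, 7]

Derivation:
After 'push 11': [11]
After 'neg': [-11]
After 'push 7': [-11, 7]
After 'neg': [-11, -7]
After 'neg': [-11, 7]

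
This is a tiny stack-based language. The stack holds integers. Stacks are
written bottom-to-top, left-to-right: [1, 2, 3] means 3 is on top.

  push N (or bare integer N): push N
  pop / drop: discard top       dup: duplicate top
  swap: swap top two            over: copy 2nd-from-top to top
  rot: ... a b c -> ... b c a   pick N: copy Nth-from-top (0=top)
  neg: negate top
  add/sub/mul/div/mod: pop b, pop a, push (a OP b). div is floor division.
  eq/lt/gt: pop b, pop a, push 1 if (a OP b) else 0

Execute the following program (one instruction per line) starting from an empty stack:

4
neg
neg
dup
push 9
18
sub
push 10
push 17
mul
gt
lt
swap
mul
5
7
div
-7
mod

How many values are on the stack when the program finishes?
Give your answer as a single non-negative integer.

Answer: 2

Derivation:
After 'push 4': stack = [4] (depth 1)
After 'neg': stack = [-4] (depth 1)
After 'neg': stack = [4] (depth 1)
After 'dup': stack = [4, 4] (depth 2)
After 'push 9': stack = [4, 4, 9] (depth 3)
After 'push 18': stack = [4, 4, 9, 18] (depth 4)
After 'sub': stack = [4, 4, -9] (depth 3)
After 'push 10': stack = [4, 4, -9, 10] (depth 4)
After 'push 17': stack = [4, 4, -9, 10, 17] (depth 5)
After 'mul': stack = [4, 4, -9, 170] (depth 4)
After 'gt': stack = [4, 4, 0] (depth 3)
After 'lt': stack = [4, 0] (depth 2)
After 'swap': stack = [0, 4] (depth 2)
After 'mul': stack = [0] (depth 1)
After 'push 5': stack = [0, 5] (depth 2)
After 'push 7': stack = [0, 5, 7] (depth 3)
After 'div': stack = [0, 0] (depth 2)
After 'push -7': stack = [0, 0, -7] (depth 3)
After 'mod': stack = [0, 0] (depth 2)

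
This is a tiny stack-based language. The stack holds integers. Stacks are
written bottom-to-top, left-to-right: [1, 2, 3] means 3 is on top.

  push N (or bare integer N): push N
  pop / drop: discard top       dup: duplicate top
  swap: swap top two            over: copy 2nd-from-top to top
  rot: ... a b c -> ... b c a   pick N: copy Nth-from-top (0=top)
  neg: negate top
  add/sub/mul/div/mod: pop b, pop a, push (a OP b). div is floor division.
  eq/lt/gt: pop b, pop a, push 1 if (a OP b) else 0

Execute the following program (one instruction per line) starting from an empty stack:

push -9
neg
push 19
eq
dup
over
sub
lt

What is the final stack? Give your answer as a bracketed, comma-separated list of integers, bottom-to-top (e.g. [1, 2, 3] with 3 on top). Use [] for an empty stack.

After 'push -9': [-9]
After 'neg': [9]
After 'push 19': [9, 19]
After 'eq': [0]
After 'dup': [0, 0]
After 'over': [0, 0, 0]
After 'sub': [0, 0]
After 'lt': [0]

Answer: [0]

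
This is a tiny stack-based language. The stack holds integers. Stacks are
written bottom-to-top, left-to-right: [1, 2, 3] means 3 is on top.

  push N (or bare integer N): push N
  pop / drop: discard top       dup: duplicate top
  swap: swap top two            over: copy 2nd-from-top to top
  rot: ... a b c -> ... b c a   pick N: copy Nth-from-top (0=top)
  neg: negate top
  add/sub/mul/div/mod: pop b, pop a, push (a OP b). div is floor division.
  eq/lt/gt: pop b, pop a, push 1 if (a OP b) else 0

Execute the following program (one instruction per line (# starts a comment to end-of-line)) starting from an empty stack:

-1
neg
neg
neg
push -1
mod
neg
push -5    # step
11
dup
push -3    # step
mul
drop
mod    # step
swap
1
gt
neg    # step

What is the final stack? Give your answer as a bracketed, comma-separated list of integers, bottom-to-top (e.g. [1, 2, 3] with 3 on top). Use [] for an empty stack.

After 'push -1': [-1]
After 'neg': [1]
After 'neg': [-1]
After 'neg': [1]
After 'push -1': [1, -1]
After 'mod': [0]
After 'neg': [0]
After 'push -5': [0, -5]
After 'push 11': [0, -5, 11]
After 'dup': [0, -5, 11, 11]
After 'push -3': [0, -5, 11, 11, -3]
After 'mul': [0, -5, 11, -33]
After 'drop': [0, -5, 11]
After 'mod': [0, 6]
After 'swap': [6, 0]
After 'push 1': [6, 0, 1]
After 'gt': [6, 0]
After 'neg': [6, 0]

Answer: [6, 0]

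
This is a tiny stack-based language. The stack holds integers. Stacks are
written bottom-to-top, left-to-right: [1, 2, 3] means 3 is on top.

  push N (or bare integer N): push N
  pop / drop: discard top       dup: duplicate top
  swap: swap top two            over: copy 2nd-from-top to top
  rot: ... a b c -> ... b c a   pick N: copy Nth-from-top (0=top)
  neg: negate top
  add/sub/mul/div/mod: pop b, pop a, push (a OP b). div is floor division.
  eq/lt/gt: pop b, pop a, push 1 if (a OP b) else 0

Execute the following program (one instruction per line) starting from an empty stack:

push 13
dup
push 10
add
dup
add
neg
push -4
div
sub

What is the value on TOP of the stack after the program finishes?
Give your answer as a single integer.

After 'push 13': [13]
After 'dup': [13, 13]
After 'push 10': [13, 13, 10]
After 'add': [13, 23]
After 'dup': [13, 23, 23]
After 'add': [13, 46]
After 'neg': [13, -46]
After 'push -4': [13, -46, -4]
After 'div': [13, 11]
After 'sub': [2]

Answer: 2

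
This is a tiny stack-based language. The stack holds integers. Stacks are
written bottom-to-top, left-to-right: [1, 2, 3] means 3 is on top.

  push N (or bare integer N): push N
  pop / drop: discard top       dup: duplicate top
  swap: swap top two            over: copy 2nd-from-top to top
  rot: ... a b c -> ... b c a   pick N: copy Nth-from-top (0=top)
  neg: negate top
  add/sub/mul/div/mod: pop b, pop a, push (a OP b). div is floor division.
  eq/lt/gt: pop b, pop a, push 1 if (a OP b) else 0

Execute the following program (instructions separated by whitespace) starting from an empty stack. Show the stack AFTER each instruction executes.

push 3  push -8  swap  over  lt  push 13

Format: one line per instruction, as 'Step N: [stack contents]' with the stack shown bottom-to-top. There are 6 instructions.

Step 1: [3]
Step 2: [3, -8]
Step 3: [-8, 3]
Step 4: [-8, 3, -8]
Step 5: [-8, 0]
Step 6: [-8, 0, 13]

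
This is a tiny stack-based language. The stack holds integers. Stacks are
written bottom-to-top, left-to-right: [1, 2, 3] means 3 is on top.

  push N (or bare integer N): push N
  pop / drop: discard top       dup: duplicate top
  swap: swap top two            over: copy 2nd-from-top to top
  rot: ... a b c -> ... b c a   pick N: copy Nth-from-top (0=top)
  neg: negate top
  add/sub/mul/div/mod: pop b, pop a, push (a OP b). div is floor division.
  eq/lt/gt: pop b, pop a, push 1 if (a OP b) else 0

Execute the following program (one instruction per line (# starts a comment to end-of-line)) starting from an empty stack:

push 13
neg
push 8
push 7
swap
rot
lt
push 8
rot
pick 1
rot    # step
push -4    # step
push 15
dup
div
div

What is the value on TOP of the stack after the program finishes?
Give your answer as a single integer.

After 'push 13': [13]
After 'neg': [-13]
After 'push 8': [-13, 8]
After 'push 7': [-13, 8, 7]
After 'swap': [-13, 7, 8]
After 'rot': [7, 8, -13]
After 'lt': [7, 0]
After 'push 8': [7, 0, 8]
After 'rot': [0, 8, 7]
After 'pick 1': [0, 8, 7, 8]
After 'rot': [0, 7, 8, 8]
After 'push -4': [0, 7, 8, 8, -4]
After 'push 15': [0, 7, 8, 8, -4, 15]
After 'dup': [0, 7, 8, 8, -4, 15, 15]
After 'div': [0, 7, 8, 8, -4, 1]
After 'div': [0, 7, 8, 8, -4]

Answer: -4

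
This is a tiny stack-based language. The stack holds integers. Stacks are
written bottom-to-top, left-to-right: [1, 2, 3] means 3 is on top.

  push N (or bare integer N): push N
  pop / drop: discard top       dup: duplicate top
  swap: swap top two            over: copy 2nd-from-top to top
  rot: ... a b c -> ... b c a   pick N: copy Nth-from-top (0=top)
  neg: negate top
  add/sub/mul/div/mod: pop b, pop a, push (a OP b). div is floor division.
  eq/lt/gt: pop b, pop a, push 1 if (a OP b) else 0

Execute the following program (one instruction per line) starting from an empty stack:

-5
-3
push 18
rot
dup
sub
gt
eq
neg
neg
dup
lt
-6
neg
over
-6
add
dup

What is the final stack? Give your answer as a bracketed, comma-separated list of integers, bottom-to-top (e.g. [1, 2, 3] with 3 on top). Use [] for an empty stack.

Answer: [0, 6, -6, -6]

Derivation:
After 'push -5': [-5]
After 'push -3': [-5, -3]
After 'push 18': [-5, -3, 18]
After 'rot': [-3, 18, -5]
After 'dup': [-3, 18, -5, -5]
After 'sub': [-3, 18, 0]
After 'gt': [-3, 1]
After 'eq': [0]
After 'neg': [0]
After 'neg': [0]
After 'dup': [0, 0]
After 'lt': [0]
After 'push -6': [0, -6]
After 'neg': [0, 6]
After 'over': [0, 6, 0]
After 'push -6': [0, 6, 0, -6]
After 'add': [0, 6, -6]
After 'dup': [0, 6, -6, -6]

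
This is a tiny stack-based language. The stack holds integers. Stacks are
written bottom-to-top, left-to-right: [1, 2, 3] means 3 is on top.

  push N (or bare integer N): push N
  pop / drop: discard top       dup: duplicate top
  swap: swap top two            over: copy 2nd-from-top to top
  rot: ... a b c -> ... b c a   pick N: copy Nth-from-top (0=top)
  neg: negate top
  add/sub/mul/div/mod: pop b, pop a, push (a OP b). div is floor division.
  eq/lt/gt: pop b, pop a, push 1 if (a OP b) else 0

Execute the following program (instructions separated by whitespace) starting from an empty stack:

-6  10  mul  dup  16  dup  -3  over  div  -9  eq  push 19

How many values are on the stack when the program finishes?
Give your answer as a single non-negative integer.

Answer: 6

Derivation:
After 'push -6': stack = [-6] (depth 1)
After 'push 10': stack = [-6, 10] (depth 2)
After 'mul': stack = [-60] (depth 1)
After 'dup': stack = [-60, -60] (depth 2)
After 'push 16': stack = [-60, -60, 16] (depth 3)
After 'dup': stack = [-60, -60, 16, 16] (depth 4)
After 'push -3': stack = [-60, -60, 16, 16, -3] (depth 5)
After 'over': stack = [-60, -60, 16, 16, -3, 16] (depth 6)
After 'div': stack = [-60, -60, 16, 16, -1] (depth 5)
After 'push -9': stack = [-60, -60, 16, 16, -1, -9] (depth 6)
After 'eq': stack = [-60, -60, 16, 16, 0] (depth 5)
After 'push 19': stack = [-60, -60, 16, 16, 0, 19] (depth 6)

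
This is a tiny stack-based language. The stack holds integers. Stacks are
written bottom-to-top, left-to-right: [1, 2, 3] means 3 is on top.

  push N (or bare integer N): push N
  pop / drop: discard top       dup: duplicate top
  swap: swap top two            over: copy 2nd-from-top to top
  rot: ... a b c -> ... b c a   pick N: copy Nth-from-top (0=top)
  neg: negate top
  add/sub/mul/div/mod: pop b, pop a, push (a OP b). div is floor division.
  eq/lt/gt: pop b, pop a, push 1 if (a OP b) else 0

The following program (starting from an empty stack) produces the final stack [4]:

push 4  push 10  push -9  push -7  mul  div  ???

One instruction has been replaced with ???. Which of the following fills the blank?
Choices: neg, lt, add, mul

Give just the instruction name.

Stack before ???: [4, 0]
Stack after ???:  [4]
Checking each choice:
  neg: produces [4, 0]
  lt: produces [0]
  add: MATCH
  mul: produces [0]


Answer: add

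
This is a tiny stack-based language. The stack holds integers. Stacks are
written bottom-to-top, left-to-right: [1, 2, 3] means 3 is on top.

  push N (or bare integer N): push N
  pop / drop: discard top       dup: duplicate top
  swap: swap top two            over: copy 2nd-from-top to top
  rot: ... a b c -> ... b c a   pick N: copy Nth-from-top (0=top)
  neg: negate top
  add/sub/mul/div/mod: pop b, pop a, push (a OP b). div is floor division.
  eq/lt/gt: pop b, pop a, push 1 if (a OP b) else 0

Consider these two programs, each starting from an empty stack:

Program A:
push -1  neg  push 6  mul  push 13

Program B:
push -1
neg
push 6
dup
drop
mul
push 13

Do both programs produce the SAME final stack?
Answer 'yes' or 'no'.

Program A trace:
  After 'push -1': [-1]
  After 'neg': [1]
  After 'push 6': [1, 6]
  After 'mul': [6]
  After 'push 13': [6, 13]
Program A final stack: [6, 13]

Program B trace:
  After 'push -1': [-1]
  After 'neg': [1]
  After 'push 6': [1, 6]
  After 'dup': [1, 6, 6]
  After 'drop': [1, 6]
  After 'mul': [6]
  After 'push 13': [6, 13]
Program B final stack: [6, 13]
Same: yes

Answer: yes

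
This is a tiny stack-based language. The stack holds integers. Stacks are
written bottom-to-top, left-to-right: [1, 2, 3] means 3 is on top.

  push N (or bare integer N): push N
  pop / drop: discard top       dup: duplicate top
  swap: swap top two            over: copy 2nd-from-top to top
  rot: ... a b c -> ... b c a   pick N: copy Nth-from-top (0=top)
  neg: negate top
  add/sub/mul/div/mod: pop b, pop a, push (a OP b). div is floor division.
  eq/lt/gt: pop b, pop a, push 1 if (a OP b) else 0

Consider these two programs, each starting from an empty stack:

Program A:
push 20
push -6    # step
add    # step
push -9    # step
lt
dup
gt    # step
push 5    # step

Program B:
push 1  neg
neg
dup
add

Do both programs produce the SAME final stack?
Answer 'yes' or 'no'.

Program A trace:
  After 'push 20': [20]
  After 'push -6': [20, -6]
  After 'add': [14]
  After 'push -9': [14, -9]
  After 'lt': [0]
  After 'dup': [0, 0]
  After 'gt': [0]
  After 'push 5': [0, 5]
Program A final stack: [0, 5]

Program B trace:
  After 'push 1': [1]
  After 'neg': [-1]
  After 'neg': [1]
  After 'dup': [1, 1]
  After 'add': [2]
Program B final stack: [2]
Same: no

Answer: no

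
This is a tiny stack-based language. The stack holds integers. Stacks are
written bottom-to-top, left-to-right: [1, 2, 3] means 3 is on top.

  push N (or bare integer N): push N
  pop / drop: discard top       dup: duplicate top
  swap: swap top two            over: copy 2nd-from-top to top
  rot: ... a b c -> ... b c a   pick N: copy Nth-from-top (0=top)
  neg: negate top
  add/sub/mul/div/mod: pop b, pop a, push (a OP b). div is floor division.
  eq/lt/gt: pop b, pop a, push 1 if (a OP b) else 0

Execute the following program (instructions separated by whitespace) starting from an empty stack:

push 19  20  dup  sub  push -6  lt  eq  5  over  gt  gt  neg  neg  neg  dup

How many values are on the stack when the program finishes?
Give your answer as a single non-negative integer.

After 'push 19': stack = [19] (depth 1)
After 'push 20': stack = [19, 20] (depth 2)
After 'dup': stack = [19, 20, 20] (depth 3)
After 'sub': stack = [19, 0] (depth 2)
After 'push -6': stack = [19, 0, -6] (depth 3)
After 'lt': stack = [19, 0] (depth 2)
After 'eq': stack = [0] (depth 1)
After 'push 5': stack = [0, 5] (depth 2)
After 'over': stack = [0, 5, 0] (depth 3)
After 'gt': stack = [0, 1] (depth 2)
After 'gt': stack = [0] (depth 1)
After 'neg': stack = [0] (depth 1)
After 'neg': stack = [0] (depth 1)
After 'neg': stack = [0] (depth 1)
After 'dup': stack = [0, 0] (depth 2)

Answer: 2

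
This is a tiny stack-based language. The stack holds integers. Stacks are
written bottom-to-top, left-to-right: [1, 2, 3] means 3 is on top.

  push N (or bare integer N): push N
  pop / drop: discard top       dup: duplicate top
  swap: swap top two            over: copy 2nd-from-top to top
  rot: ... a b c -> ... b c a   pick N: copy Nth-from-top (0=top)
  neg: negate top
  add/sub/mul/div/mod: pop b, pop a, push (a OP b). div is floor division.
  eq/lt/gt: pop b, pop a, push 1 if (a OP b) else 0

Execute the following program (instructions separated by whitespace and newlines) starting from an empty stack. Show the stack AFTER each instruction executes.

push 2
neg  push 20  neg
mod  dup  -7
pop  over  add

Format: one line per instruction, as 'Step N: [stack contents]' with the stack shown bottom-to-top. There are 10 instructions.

Step 1: [2]
Step 2: [-2]
Step 3: [-2, 20]
Step 4: [-2, -20]
Step 5: [-2]
Step 6: [-2, -2]
Step 7: [-2, -2, -7]
Step 8: [-2, -2]
Step 9: [-2, -2, -2]
Step 10: [-2, -4]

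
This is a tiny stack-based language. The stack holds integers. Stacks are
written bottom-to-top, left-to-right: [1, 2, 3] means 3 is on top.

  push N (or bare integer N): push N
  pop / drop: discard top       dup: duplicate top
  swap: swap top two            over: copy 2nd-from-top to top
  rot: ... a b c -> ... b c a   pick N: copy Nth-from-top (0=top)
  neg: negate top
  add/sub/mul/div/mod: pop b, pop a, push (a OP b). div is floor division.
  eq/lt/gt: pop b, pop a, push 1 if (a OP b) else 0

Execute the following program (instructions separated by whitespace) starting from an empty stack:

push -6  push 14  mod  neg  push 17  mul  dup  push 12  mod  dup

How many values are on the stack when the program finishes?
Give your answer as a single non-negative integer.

After 'push -6': stack = [-6] (depth 1)
After 'push 14': stack = [-6, 14] (depth 2)
After 'mod': stack = [8] (depth 1)
After 'neg': stack = [-8] (depth 1)
After 'push 17': stack = [-8, 17] (depth 2)
After 'mul': stack = [-136] (depth 1)
After 'dup': stack = [-136, -136] (depth 2)
After 'push 12': stack = [-136, -136, 12] (depth 3)
After 'mod': stack = [-136, 8] (depth 2)
After 'dup': stack = [-136, 8, 8] (depth 3)

Answer: 3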